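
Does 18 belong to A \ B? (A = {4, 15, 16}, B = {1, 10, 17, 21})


A = {4, 15, 16}, B = {1, 10, 17, 21}
A \ B = elements in A but not in B
A \ B = {4, 15, 16}
Checking if 18 ∈ A \ B
18 is not in A \ B → False

18 ∉ A \ B


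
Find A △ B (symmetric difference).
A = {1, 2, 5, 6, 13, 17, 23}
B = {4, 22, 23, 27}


A △ B = (A \ B) ∪ (B \ A) = elements in exactly one of A or B
A \ B = {1, 2, 5, 6, 13, 17}
B \ A = {4, 22, 27}
A △ B = {1, 2, 4, 5, 6, 13, 17, 22, 27}

A △ B = {1, 2, 4, 5, 6, 13, 17, 22, 27}


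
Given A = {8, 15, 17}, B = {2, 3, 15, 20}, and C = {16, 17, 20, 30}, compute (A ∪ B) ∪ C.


A ∪ B = {2, 3, 8, 15, 17, 20}
(A ∪ B) ∪ C = {2, 3, 8, 15, 16, 17, 20, 30}

A ∪ B ∪ C = {2, 3, 8, 15, 16, 17, 20, 30}


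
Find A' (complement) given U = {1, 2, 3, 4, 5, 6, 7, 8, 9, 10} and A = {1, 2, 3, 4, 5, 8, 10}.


Aᶜ = U \ A = elements in U but not in A
U = {1, 2, 3, 4, 5, 6, 7, 8, 9, 10}
A = {1, 2, 3, 4, 5, 8, 10}
Aᶜ = {6, 7, 9}

Aᶜ = {6, 7, 9}


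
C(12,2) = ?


C(n,k) = n! / (k!(n-k)!)
C(12,2) = 12! / (2!10!)
= 66

C(12,2) = 66


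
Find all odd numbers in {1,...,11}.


Checking each candidate:
Condition: odd numbers in {1,...,11}
Result = {1, 3, 5, 7, 9, 11}

{1, 3, 5, 7, 9, 11}


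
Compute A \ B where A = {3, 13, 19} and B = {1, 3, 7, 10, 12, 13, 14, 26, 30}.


A \ B = elements in A but not in B
A = {3, 13, 19}
B = {1, 3, 7, 10, 12, 13, 14, 26, 30}
Remove from A any elements in B
A \ B = {19}

A \ B = {19}


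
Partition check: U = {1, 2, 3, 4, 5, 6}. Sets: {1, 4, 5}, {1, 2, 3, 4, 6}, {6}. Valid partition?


A partition requires: (1) non-empty parts, (2) pairwise disjoint, (3) union = U
Parts: {1, 4, 5}, {1, 2, 3, 4, 6}, {6}
Union of parts: {1, 2, 3, 4, 5, 6}
U = {1, 2, 3, 4, 5, 6}
All non-empty? True
Pairwise disjoint? False
Covers U? True

No, not a valid partition


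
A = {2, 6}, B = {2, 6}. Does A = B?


Two sets are equal iff they have exactly the same elements.
A = {2, 6}
B = {2, 6}
Same elements → A = B

Yes, A = B


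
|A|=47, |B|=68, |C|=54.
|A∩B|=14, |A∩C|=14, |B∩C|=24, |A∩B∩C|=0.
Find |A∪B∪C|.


|A∪B∪C| = |A|+|B|+|C| - |A∩B|-|A∩C|-|B∩C| + |A∩B∩C|
= 47+68+54 - 14-14-24 + 0
= 169 - 52 + 0
= 117

|A ∪ B ∪ C| = 117


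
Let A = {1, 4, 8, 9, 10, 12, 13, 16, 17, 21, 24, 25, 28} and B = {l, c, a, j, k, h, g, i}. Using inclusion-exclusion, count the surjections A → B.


n = |A| = 13, k = |B| = 8. Surjections via inclusion-exclusion:
S(n,k) = Σ(-1)^i × C(k,i) × (k-i)^n, i=0 to k
i=0: (-1)^0×C(8,0)×8^13 = 549755813888
i=1: (-1)^1×C(8,1)×7^13 = -775112083256
i=2: (-1)^2×C(8,2)×6^13 = 365699432448
i=3: (-1)^3×C(8,3)×5^13 = -68359375000
i=4: (-1)^4×C(8,4)×4^13 = 4697620480
i=5: (-1)^5×C(8,5)×3^13 = -89282088
i=6: (-1)^6×C(8,6)×2^13 = 229376
i=7: (-1)^7×C(8,7)×1^13 = -8
i=8: (-1)^8×C(8,8)×0^13 = 0
Total = 76592355840

Number of surjections = 76592355840


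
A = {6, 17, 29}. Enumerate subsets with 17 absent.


A subset of A that omits 17 is a subset of A \ {17}, so there are 2^(n-1) = 2^2 = 4 of them.
Subsets excluding 17: ∅, {6}, {29}, {6, 29}

Subsets excluding 17 (4 total): ∅, {6}, {29}, {6, 29}


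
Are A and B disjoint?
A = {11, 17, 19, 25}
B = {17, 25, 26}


Disjoint means A ∩ B = ∅.
A ∩ B = {17, 25}
A ∩ B ≠ ∅, so A and B are NOT disjoint.

No, A and B are not disjoint (A ∩ B = {17, 25})


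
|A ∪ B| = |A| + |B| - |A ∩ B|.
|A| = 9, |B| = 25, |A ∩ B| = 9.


|A ∪ B| = |A| + |B| - |A ∩ B|
= 9 + 25 - 9
= 25

|A ∪ B| = 25


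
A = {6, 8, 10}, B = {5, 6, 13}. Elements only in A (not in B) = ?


A = {6, 8, 10}
B = {5, 6, 13}
Region: only in A (not in B)
Elements: {8, 10}

Elements only in A (not in B): {8, 10}


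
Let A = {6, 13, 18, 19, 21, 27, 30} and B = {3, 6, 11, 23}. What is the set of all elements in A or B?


A ∪ B = all elements in A or B (or both)
A = {6, 13, 18, 19, 21, 27, 30}
B = {3, 6, 11, 23}
A ∪ B = {3, 6, 11, 13, 18, 19, 21, 23, 27, 30}

A ∪ B = {3, 6, 11, 13, 18, 19, 21, 23, 27, 30}


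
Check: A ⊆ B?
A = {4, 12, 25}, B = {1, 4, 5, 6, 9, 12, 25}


A ⊆ B means every element of A is in B.
All elements of A are in B.
So A ⊆ B.

Yes, A ⊆ B


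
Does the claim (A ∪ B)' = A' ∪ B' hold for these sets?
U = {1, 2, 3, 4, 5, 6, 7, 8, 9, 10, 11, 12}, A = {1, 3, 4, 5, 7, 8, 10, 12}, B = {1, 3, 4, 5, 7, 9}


LHS: A ∪ B = {1, 3, 4, 5, 7, 8, 9, 10, 12}
(A ∪ B)' = U \ (A ∪ B) = {2, 6, 11}
A' = {2, 6, 9, 11}, B' = {2, 6, 8, 10, 11, 12}
Claimed RHS: A' ∪ B' = {2, 6, 8, 9, 10, 11, 12}
Identity is INVALID: LHS = {2, 6, 11} but the RHS claimed here equals {2, 6, 8, 9, 10, 11, 12}. The correct form is (A ∪ B)' = A' ∩ B'.

Identity is invalid: (A ∪ B)' = {2, 6, 11} but A' ∪ B' = {2, 6, 8, 9, 10, 11, 12}. The correct De Morgan law is (A ∪ B)' = A' ∩ B'.


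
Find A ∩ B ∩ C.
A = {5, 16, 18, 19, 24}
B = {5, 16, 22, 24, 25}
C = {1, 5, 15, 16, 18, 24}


A ∩ B = {5, 16, 24}
(A ∩ B) ∩ C = {5, 16, 24}

A ∩ B ∩ C = {5, 16, 24}


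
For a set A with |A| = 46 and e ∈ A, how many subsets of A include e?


Subsets of A containing e correspond to subsets of A \ {e}, which has 45 elements.
Count = 2^(n-1) = 2^45
= 35184372088832

Number of subsets containing e = 35184372088832


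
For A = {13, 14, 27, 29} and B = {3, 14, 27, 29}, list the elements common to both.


A ∩ B = elements in both A and B
A = {13, 14, 27, 29}
B = {3, 14, 27, 29}
A ∩ B = {14, 27, 29}

A ∩ B = {14, 27, 29}


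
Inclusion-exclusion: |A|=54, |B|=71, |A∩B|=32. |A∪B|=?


|A ∪ B| = |A| + |B| - |A ∩ B|
= 54 + 71 - 32
= 93

|A ∪ B| = 93


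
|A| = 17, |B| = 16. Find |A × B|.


|A × B| = |A| × |B|
= 17 × 16
= 272

|A × B| = 272


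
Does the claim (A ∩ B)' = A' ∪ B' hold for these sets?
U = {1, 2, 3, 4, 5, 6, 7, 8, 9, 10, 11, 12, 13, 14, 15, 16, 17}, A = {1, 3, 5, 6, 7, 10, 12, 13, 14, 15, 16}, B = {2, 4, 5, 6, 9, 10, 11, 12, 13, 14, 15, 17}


LHS: A ∩ B = {5, 6, 10, 12, 13, 14, 15}
(A ∩ B)' = U \ (A ∩ B) = {1, 2, 3, 4, 7, 8, 9, 11, 16, 17}
A' = {2, 4, 8, 9, 11, 17}, B' = {1, 3, 7, 8, 16}
Claimed RHS: A' ∪ B' = {1, 2, 3, 4, 7, 8, 9, 11, 16, 17}
Identity is VALID: LHS = RHS = {1, 2, 3, 4, 7, 8, 9, 11, 16, 17} ✓

Identity is valid. (A ∩ B)' = A' ∪ B' = {1, 2, 3, 4, 7, 8, 9, 11, 16, 17}


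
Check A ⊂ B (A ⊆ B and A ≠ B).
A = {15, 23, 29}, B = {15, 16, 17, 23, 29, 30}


A ⊂ B requires: A ⊆ B AND A ≠ B.
A ⊆ B? Yes
A = B? No
A ⊂ B: Yes (A is a proper subset of B)

Yes, A ⊂ B


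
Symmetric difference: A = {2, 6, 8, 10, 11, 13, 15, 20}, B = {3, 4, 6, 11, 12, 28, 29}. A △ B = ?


A △ B = (A \ B) ∪ (B \ A) = elements in exactly one of A or B
A \ B = {2, 8, 10, 13, 15, 20}
B \ A = {3, 4, 12, 28, 29}
A △ B = {2, 3, 4, 8, 10, 12, 13, 15, 20, 28, 29}

A △ B = {2, 3, 4, 8, 10, 12, 13, 15, 20, 28, 29}


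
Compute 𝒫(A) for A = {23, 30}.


|A| = 2, so |P(A)| = 2^2 = 4
Enumerate subsets by cardinality (0 to 2):
∅, {23}, {30}, {23, 30}

P(A) has 4 subsets: ∅, {23}, {30}, {23, 30}


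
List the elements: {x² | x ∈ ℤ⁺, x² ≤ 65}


Checking each candidate:
Condition: positive perfect squares ≤ 65
Result = {1, 4, 9, 16, 25, 36, 49, 64}

{1, 4, 9, 16, 25, 36, 49, 64}


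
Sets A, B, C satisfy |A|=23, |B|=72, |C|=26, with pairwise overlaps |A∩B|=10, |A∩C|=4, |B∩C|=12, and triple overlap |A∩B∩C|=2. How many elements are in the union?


|A∪B∪C| = |A|+|B|+|C| - |A∩B|-|A∩C|-|B∩C| + |A∩B∩C|
= 23+72+26 - 10-4-12 + 2
= 121 - 26 + 2
= 97

|A ∪ B ∪ C| = 97


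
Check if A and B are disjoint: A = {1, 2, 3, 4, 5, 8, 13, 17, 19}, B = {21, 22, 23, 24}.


Disjoint means A ∩ B = ∅.
A ∩ B = ∅
A ∩ B = ∅, so A and B are disjoint.

Yes, A and B are disjoint


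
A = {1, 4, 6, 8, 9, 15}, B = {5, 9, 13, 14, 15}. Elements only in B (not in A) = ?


A = {1, 4, 6, 8, 9, 15}
B = {5, 9, 13, 14, 15}
Region: only in B (not in A)
Elements: {5, 13, 14}

Elements only in B (not in A): {5, 13, 14}


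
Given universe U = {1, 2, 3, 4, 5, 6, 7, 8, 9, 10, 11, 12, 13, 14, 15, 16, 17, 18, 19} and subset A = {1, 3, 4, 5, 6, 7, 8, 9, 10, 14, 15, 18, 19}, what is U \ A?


Aᶜ = U \ A = elements in U but not in A
U = {1, 2, 3, 4, 5, 6, 7, 8, 9, 10, 11, 12, 13, 14, 15, 16, 17, 18, 19}
A = {1, 3, 4, 5, 6, 7, 8, 9, 10, 14, 15, 18, 19}
Aᶜ = {2, 11, 12, 13, 16, 17}

Aᶜ = {2, 11, 12, 13, 16, 17}


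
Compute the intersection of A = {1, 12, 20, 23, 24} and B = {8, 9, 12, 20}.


A ∩ B = elements in both A and B
A = {1, 12, 20, 23, 24}
B = {8, 9, 12, 20}
A ∩ B = {12, 20}

A ∩ B = {12, 20}


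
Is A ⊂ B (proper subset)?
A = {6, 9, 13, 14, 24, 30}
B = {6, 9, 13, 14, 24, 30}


A ⊂ B requires: A ⊆ B AND A ≠ B.
A ⊆ B? Yes
A = B? Yes
A = B, so A is not a PROPER subset.

No, A is not a proper subset of B


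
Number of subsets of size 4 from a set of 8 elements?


C(n,k) = n! / (k!(n-k)!)
C(8,4) = 8! / (4!4!)
= 70

C(8,4) = 70


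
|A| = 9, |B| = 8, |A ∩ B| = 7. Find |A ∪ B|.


|A ∪ B| = |A| + |B| - |A ∩ B|
= 9 + 8 - 7
= 10

|A ∪ B| = 10


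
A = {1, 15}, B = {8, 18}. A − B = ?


A \ B = elements in A but not in B
A = {1, 15}
B = {8, 18}
Remove from A any elements in B
A \ B = {1, 15}

A \ B = {1, 15}


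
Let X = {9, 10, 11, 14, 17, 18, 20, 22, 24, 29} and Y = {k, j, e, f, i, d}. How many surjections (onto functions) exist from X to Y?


n = |X| = 10, k = |Y| = 6. Surjections via inclusion-exclusion:
S(n,k) = Σ(-1)^i × C(k,i) × (k-i)^n, i=0 to k
i=0: (-1)^0×C(6,0)×6^10 = 60466176
i=1: (-1)^1×C(6,1)×5^10 = -58593750
i=2: (-1)^2×C(6,2)×4^10 = 15728640
i=3: (-1)^3×C(6,3)×3^10 = -1180980
i=4: (-1)^4×C(6,4)×2^10 = 15360
i=5: (-1)^5×C(6,5)×1^10 = -6
i=6: (-1)^6×C(6,6)×0^10 = 0
Total = 16435440

Number of surjections = 16435440


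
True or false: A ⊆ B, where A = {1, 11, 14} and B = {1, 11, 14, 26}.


A ⊆ B means every element of A is in B.
All elements of A are in B.
So A ⊆ B.

Yes, A ⊆ B


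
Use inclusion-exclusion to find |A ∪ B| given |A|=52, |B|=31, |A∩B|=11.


|A ∪ B| = |A| + |B| - |A ∩ B|
= 52 + 31 - 11
= 72

|A ∪ B| = 72


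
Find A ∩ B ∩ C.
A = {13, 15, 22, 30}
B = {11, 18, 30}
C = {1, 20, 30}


A ∩ B = {30}
(A ∩ B) ∩ C = {30}

A ∩ B ∩ C = {30}


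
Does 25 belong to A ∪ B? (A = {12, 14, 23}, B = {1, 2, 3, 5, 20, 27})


A = {12, 14, 23}, B = {1, 2, 3, 5, 20, 27}
A ∪ B = all elements in A or B
A ∪ B = {1, 2, 3, 5, 12, 14, 20, 23, 27}
Checking if 25 ∈ A ∪ B
25 is not in A ∪ B → False

25 ∉ A ∪ B


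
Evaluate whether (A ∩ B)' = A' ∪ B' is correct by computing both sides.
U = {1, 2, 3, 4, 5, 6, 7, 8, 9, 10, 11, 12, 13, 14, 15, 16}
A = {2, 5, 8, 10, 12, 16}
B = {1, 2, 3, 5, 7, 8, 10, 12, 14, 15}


LHS: A ∩ B = {2, 5, 8, 10, 12}
(A ∩ B)' = U \ (A ∩ B) = {1, 3, 4, 6, 7, 9, 11, 13, 14, 15, 16}
A' = {1, 3, 4, 6, 7, 9, 11, 13, 14, 15}, B' = {4, 6, 9, 11, 13, 16}
Claimed RHS: A' ∪ B' = {1, 3, 4, 6, 7, 9, 11, 13, 14, 15, 16}
Identity is VALID: LHS = RHS = {1, 3, 4, 6, 7, 9, 11, 13, 14, 15, 16} ✓

Identity is valid. (A ∩ B)' = A' ∪ B' = {1, 3, 4, 6, 7, 9, 11, 13, 14, 15, 16}


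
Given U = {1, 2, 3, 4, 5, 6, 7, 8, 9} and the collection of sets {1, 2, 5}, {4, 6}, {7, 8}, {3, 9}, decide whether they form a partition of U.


A partition requires: (1) non-empty parts, (2) pairwise disjoint, (3) union = U
Parts: {1, 2, 5}, {4, 6}, {7, 8}, {3, 9}
Union of parts: {1, 2, 3, 4, 5, 6, 7, 8, 9}
U = {1, 2, 3, 4, 5, 6, 7, 8, 9}
All non-empty? True
Pairwise disjoint? True
Covers U? True

Yes, valid partition


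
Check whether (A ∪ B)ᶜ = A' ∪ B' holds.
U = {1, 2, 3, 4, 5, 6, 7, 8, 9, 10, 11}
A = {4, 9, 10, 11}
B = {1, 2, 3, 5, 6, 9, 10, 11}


LHS: A ∪ B = {1, 2, 3, 4, 5, 6, 9, 10, 11}
(A ∪ B)' = U \ (A ∪ B) = {7, 8}
A' = {1, 2, 3, 5, 6, 7, 8}, B' = {4, 7, 8}
Claimed RHS: A' ∪ B' = {1, 2, 3, 4, 5, 6, 7, 8}
Identity is INVALID: LHS = {7, 8} but the RHS claimed here equals {1, 2, 3, 4, 5, 6, 7, 8}. The correct form is (A ∪ B)' = A' ∩ B'.

Identity is invalid: (A ∪ B)' = {7, 8} but A' ∪ B' = {1, 2, 3, 4, 5, 6, 7, 8}. The correct De Morgan law is (A ∪ B)' = A' ∩ B'.


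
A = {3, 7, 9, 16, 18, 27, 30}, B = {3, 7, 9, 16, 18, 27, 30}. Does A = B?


Two sets are equal iff they have exactly the same elements.
A = {3, 7, 9, 16, 18, 27, 30}
B = {3, 7, 9, 16, 18, 27, 30}
Same elements → A = B

Yes, A = B


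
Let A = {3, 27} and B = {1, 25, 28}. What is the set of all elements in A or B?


A ∪ B = all elements in A or B (or both)
A = {3, 27}
B = {1, 25, 28}
A ∪ B = {1, 3, 25, 27, 28}

A ∪ B = {1, 3, 25, 27, 28}


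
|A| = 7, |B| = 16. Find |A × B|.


|A × B| = |A| × |B|
= 7 × 16
= 112

|A × B| = 112


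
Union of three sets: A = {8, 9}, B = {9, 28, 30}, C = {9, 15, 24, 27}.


A ∪ B = {8, 9, 28, 30}
(A ∪ B) ∪ C = {8, 9, 15, 24, 27, 28, 30}

A ∪ B ∪ C = {8, 9, 15, 24, 27, 28, 30}


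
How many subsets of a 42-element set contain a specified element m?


Subsets of A containing m correspond to subsets of A \ {m}, which has 41 elements.
Count = 2^(n-1) = 2^41
= 2199023255552

Number of subsets containing m = 2199023255552


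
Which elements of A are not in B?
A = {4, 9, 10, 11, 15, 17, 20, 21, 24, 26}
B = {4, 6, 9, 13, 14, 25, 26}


A \ B = elements in A but not in B
A = {4, 9, 10, 11, 15, 17, 20, 21, 24, 26}
B = {4, 6, 9, 13, 14, 25, 26}
Remove from A any elements in B
A \ B = {10, 11, 15, 17, 20, 21, 24}

A \ B = {10, 11, 15, 17, 20, 21, 24}


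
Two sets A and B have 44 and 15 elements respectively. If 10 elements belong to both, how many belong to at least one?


|A ∪ B| = |A| + |B| - |A ∩ B|
= 44 + 15 - 10
= 49

|A ∪ B| = 49


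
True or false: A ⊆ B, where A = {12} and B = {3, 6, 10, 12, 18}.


A ⊆ B means every element of A is in B.
All elements of A are in B.
So A ⊆ B.

Yes, A ⊆ B


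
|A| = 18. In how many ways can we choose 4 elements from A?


C(n,k) = n! / (k!(n-k)!)
C(18,4) = 18! / (4!14!)
= 3060

C(18,4) = 3060


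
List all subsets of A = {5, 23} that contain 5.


A subset of A contains 5 iff the remaining 1 elements form any subset of A \ {5}.
Count: 2^(n-1) = 2^1 = 2
Subsets containing 5: {5}, {5, 23}

Subsets containing 5 (2 total): {5}, {5, 23}


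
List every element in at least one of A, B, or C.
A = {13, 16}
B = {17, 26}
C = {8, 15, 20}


A ∪ B = {13, 16, 17, 26}
(A ∪ B) ∪ C = {8, 13, 15, 16, 17, 20, 26}

A ∪ B ∪ C = {8, 13, 15, 16, 17, 20, 26}


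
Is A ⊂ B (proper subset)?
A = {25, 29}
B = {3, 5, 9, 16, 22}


A ⊂ B requires: A ⊆ B AND A ≠ B.
A ⊆ B? No
A ⊄ B, so A is not a proper subset.

No, A is not a proper subset of B


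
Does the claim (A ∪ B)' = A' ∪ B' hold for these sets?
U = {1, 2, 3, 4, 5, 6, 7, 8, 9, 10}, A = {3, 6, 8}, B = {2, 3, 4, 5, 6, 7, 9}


LHS: A ∪ B = {2, 3, 4, 5, 6, 7, 8, 9}
(A ∪ B)' = U \ (A ∪ B) = {1, 10}
A' = {1, 2, 4, 5, 7, 9, 10}, B' = {1, 8, 10}
Claimed RHS: A' ∪ B' = {1, 2, 4, 5, 7, 8, 9, 10}
Identity is INVALID: LHS = {1, 10} but the RHS claimed here equals {1, 2, 4, 5, 7, 8, 9, 10}. The correct form is (A ∪ B)' = A' ∩ B'.

Identity is invalid: (A ∪ B)' = {1, 10} but A' ∪ B' = {1, 2, 4, 5, 7, 8, 9, 10}. The correct De Morgan law is (A ∪ B)' = A' ∩ B'.


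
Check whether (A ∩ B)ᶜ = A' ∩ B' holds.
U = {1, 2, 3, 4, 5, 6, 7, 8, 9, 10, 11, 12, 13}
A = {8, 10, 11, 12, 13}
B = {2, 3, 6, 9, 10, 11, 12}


LHS: A ∩ B = {10, 11, 12}
(A ∩ B)' = U \ (A ∩ B) = {1, 2, 3, 4, 5, 6, 7, 8, 9, 13}
A' = {1, 2, 3, 4, 5, 6, 7, 9}, B' = {1, 4, 5, 7, 8, 13}
Claimed RHS: A' ∩ B' = {1, 4, 5, 7}
Identity is INVALID: LHS = {1, 2, 3, 4, 5, 6, 7, 8, 9, 13} but the RHS claimed here equals {1, 4, 5, 7}. The correct form is (A ∩ B)' = A' ∪ B'.

Identity is invalid: (A ∩ B)' = {1, 2, 3, 4, 5, 6, 7, 8, 9, 13} but A' ∩ B' = {1, 4, 5, 7}. The correct De Morgan law is (A ∩ B)' = A' ∪ B'.


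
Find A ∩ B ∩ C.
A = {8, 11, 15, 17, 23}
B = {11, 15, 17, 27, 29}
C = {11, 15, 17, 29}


A ∩ B = {11, 15, 17}
(A ∩ B) ∩ C = {11, 15, 17}

A ∩ B ∩ C = {11, 15, 17}


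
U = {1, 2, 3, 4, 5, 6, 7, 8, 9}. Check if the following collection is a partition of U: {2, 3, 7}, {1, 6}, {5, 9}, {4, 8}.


A partition requires: (1) non-empty parts, (2) pairwise disjoint, (3) union = U
Parts: {2, 3, 7}, {1, 6}, {5, 9}, {4, 8}
Union of parts: {1, 2, 3, 4, 5, 6, 7, 8, 9}
U = {1, 2, 3, 4, 5, 6, 7, 8, 9}
All non-empty? True
Pairwise disjoint? True
Covers U? True

Yes, valid partition


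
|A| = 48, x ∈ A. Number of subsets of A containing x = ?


Subsets of A containing x correspond to subsets of A \ {x}, which has 47 elements.
Count = 2^(n-1) = 2^47
= 140737488355328

Number of subsets containing x = 140737488355328


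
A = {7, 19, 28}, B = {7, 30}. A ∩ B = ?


A ∩ B = elements in both A and B
A = {7, 19, 28}
B = {7, 30}
A ∩ B = {7}

A ∩ B = {7}


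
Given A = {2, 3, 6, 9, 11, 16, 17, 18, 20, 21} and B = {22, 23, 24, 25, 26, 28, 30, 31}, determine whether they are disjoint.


Disjoint means A ∩ B = ∅.
A ∩ B = ∅
A ∩ B = ∅, so A and B are disjoint.

Yes, A and B are disjoint


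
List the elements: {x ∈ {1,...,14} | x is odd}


Checking each candidate:
Condition: odd numbers in {1,...,14}
Result = {1, 3, 5, 7, 9, 11, 13}

{1, 3, 5, 7, 9, 11, 13}


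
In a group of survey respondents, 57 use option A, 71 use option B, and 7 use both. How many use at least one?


|A ∪ B| = |A| + |B| - |A ∩ B|
= 57 + 71 - 7
= 121

|A ∪ B| = 121


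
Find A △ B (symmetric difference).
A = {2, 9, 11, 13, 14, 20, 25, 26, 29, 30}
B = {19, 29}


A △ B = (A \ B) ∪ (B \ A) = elements in exactly one of A or B
A \ B = {2, 9, 11, 13, 14, 20, 25, 26, 30}
B \ A = {19}
A △ B = {2, 9, 11, 13, 14, 19, 20, 25, 26, 30}

A △ B = {2, 9, 11, 13, 14, 19, 20, 25, 26, 30}


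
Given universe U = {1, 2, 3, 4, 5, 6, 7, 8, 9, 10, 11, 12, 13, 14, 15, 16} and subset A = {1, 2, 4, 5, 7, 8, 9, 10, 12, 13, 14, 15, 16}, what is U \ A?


Aᶜ = U \ A = elements in U but not in A
U = {1, 2, 3, 4, 5, 6, 7, 8, 9, 10, 11, 12, 13, 14, 15, 16}
A = {1, 2, 4, 5, 7, 8, 9, 10, 12, 13, 14, 15, 16}
Aᶜ = {3, 6, 11}

Aᶜ = {3, 6, 11}


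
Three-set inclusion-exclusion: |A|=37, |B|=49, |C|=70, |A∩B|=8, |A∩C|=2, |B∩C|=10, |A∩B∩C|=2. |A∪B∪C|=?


|A∪B∪C| = |A|+|B|+|C| - |A∩B|-|A∩C|-|B∩C| + |A∩B∩C|
= 37+49+70 - 8-2-10 + 2
= 156 - 20 + 2
= 138

|A ∪ B ∪ C| = 138


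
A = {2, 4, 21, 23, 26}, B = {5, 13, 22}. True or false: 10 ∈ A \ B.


A = {2, 4, 21, 23, 26}, B = {5, 13, 22}
A \ B = elements in A but not in B
A \ B = {2, 4, 21, 23, 26}
Checking if 10 ∈ A \ B
10 is not in A \ B → False

10 ∉ A \ B


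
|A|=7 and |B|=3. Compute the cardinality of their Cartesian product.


|A × B| = |A| × |B|
= 7 × 3
= 21

|A × B| = 21


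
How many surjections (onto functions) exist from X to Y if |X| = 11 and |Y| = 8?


n = |X| = 11, k = |Y| = 8. Surjections via inclusion-exclusion:
S(n,k) = Σ(-1)^i × C(k,i) × (k-i)^n, i=0 to k
i=0: (-1)^0×C(8,0)×8^11 = 8589934592
i=1: (-1)^1×C(8,1)×7^11 = -15818613944
i=2: (-1)^2×C(8,2)×6^11 = 10158317568
i=3: (-1)^3×C(8,3)×5^11 = -2734375000
i=4: (-1)^4×C(8,4)×4^11 = 293601280
i=5: (-1)^5×C(8,5)×3^11 = -9920232
i=6: (-1)^6×C(8,6)×2^11 = 57344
i=7: (-1)^7×C(8,7)×1^11 = -8
i=8: (-1)^8×C(8,8)×0^11 = 0
Total = 479001600

Number of surjections = 479001600


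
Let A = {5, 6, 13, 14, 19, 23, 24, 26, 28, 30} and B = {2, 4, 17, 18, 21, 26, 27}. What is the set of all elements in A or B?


A ∪ B = all elements in A or B (or both)
A = {5, 6, 13, 14, 19, 23, 24, 26, 28, 30}
B = {2, 4, 17, 18, 21, 26, 27}
A ∪ B = {2, 4, 5, 6, 13, 14, 17, 18, 19, 21, 23, 24, 26, 27, 28, 30}

A ∪ B = {2, 4, 5, 6, 13, 14, 17, 18, 19, 21, 23, 24, 26, 27, 28, 30}


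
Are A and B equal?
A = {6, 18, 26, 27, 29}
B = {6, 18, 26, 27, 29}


Two sets are equal iff they have exactly the same elements.
A = {6, 18, 26, 27, 29}
B = {6, 18, 26, 27, 29}
Same elements → A = B

Yes, A = B


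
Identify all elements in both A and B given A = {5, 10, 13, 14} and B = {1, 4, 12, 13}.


A = {5, 10, 13, 14}
B = {1, 4, 12, 13}
Region: in both A and B
Elements: {13}

Elements in both A and B: {13}


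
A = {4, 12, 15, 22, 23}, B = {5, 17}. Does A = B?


Two sets are equal iff they have exactly the same elements.
A = {4, 12, 15, 22, 23}
B = {5, 17}
Differences: {4, 5, 12, 15, 17, 22, 23}
A ≠ B

No, A ≠ B


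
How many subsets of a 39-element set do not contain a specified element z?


Subsets of A avoiding z are subsets of A \ {z}, which has 38 elements.
Count = 2^(n-1) = 2^38
= 274877906944

Number of subsets avoiding z = 274877906944


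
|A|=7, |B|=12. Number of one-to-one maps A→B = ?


An injection sends each of |A| = 7 inputs to a distinct output in B.
# injections = |B|·(|B|-1)·…·(|B|-|A|+1) = 12! / (12 - 7)!
= 12 × 11 × 10 × 9 × 8 × 7 × 6
= 3991680

Number of injections = 3991680


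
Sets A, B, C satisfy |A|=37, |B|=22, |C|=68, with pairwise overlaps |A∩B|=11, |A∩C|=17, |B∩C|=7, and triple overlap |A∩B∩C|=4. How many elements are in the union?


|A∪B∪C| = |A|+|B|+|C| - |A∩B|-|A∩C|-|B∩C| + |A∩B∩C|
= 37+22+68 - 11-17-7 + 4
= 127 - 35 + 4
= 96

|A ∪ B ∪ C| = 96


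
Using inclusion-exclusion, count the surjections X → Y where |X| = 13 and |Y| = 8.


n = |X| = 13, k = |Y| = 8. Surjections via inclusion-exclusion:
S(n,k) = Σ(-1)^i × C(k,i) × (k-i)^n, i=0 to k
i=0: (-1)^0×C(8,0)×8^13 = 549755813888
i=1: (-1)^1×C(8,1)×7^13 = -775112083256
i=2: (-1)^2×C(8,2)×6^13 = 365699432448
i=3: (-1)^3×C(8,3)×5^13 = -68359375000
i=4: (-1)^4×C(8,4)×4^13 = 4697620480
i=5: (-1)^5×C(8,5)×3^13 = -89282088
i=6: (-1)^6×C(8,6)×2^13 = 229376
i=7: (-1)^7×C(8,7)×1^13 = -8
i=8: (-1)^8×C(8,8)×0^13 = 0
Total = 76592355840

Number of surjections = 76592355840


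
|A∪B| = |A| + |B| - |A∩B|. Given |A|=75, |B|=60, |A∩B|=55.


|A ∪ B| = |A| + |B| - |A ∩ B|
= 75 + 60 - 55
= 80

|A ∪ B| = 80


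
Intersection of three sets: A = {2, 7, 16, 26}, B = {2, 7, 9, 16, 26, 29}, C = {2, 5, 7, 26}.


A ∩ B = {2, 7, 16, 26}
(A ∩ B) ∩ C = {2, 7, 26}

A ∩ B ∩ C = {2, 7, 26}


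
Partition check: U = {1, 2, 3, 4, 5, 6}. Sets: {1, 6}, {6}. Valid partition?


A partition requires: (1) non-empty parts, (2) pairwise disjoint, (3) union = U
Parts: {1, 6}, {6}
Union of parts: {1, 6}
U = {1, 2, 3, 4, 5, 6}
All non-empty? True
Pairwise disjoint? False
Covers U? False

No, not a valid partition


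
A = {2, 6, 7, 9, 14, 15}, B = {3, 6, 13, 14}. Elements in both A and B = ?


A = {2, 6, 7, 9, 14, 15}
B = {3, 6, 13, 14}
Region: in both A and B
Elements: {6, 14}

Elements in both A and B: {6, 14}


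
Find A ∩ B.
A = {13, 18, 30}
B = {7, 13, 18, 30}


A ∩ B = elements in both A and B
A = {13, 18, 30}
B = {7, 13, 18, 30}
A ∩ B = {13, 18, 30}

A ∩ B = {13, 18, 30}


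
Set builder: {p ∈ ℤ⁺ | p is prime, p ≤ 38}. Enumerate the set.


Checking each candidate:
Condition: primes ≤ 38
Result = {2, 3, 5, 7, 11, 13, 17, 19, 23, 29, 31, 37}

{2, 3, 5, 7, 11, 13, 17, 19, 23, 29, 31, 37}


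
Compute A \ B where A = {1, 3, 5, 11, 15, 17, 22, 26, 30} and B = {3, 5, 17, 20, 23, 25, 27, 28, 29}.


A \ B = elements in A but not in B
A = {1, 3, 5, 11, 15, 17, 22, 26, 30}
B = {3, 5, 17, 20, 23, 25, 27, 28, 29}
Remove from A any elements in B
A \ B = {1, 11, 15, 22, 26, 30}

A \ B = {1, 11, 15, 22, 26, 30}


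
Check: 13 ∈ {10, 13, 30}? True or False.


A = {10, 13, 30}
Checking if 13 is in A
13 is in A → True

13 ∈ A


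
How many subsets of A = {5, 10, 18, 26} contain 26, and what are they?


A subset of A contains 26 iff the remaining 3 elements form any subset of A \ {26}.
Count: 2^(n-1) = 2^3 = 8
Subsets containing 26: {26}, {5, 26}, {10, 26}, {18, 26}, {5, 10, 26}, {5, 18, 26}, {10, 18, 26}, {5, 10, 18, 26}

Subsets containing 26 (8 total): {26}, {5, 26}, {10, 26}, {18, 26}, {5, 10, 26}, {5, 18, 26}, {10, 18, 26}, {5, 10, 18, 26}


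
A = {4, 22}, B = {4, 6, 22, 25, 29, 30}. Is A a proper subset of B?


A ⊂ B requires: A ⊆ B AND A ≠ B.
A ⊆ B? Yes
A = B? No
A ⊂ B: Yes (A is a proper subset of B)

Yes, A ⊂ B


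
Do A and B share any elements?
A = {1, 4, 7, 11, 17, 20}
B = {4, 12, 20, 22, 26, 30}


Disjoint means A ∩ B = ∅.
A ∩ B = {4, 20}
A ∩ B ≠ ∅, so A and B are NOT disjoint.

Yes — A and B share the element(s) of A ∩ B = {4, 20}, so they are not disjoint


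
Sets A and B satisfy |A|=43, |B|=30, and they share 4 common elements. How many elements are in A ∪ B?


|A ∪ B| = |A| + |B| - |A ∩ B|
= 43 + 30 - 4
= 69

|A ∪ B| = 69


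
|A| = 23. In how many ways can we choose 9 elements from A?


C(n,k) = n! / (k!(n-k)!)
C(23,9) = 23! / (9!14!)
= 817190

C(23,9) = 817190


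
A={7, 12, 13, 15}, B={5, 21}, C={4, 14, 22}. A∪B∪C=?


A ∪ B = {5, 7, 12, 13, 15, 21}
(A ∪ B) ∪ C = {4, 5, 7, 12, 13, 14, 15, 21, 22}

A ∪ B ∪ C = {4, 5, 7, 12, 13, 14, 15, 21, 22}


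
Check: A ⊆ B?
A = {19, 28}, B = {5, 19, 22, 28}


A ⊆ B means every element of A is in B.
All elements of A are in B.
So A ⊆ B.

Yes, A ⊆ B


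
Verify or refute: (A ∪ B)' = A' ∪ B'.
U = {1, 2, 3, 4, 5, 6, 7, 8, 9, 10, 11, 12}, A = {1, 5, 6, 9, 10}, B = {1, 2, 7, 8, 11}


LHS: A ∪ B = {1, 2, 5, 6, 7, 8, 9, 10, 11}
(A ∪ B)' = U \ (A ∪ B) = {3, 4, 12}
A' = {2, 3, 4, 7, 8, 11, 12}, B' = {3, 4, 5, 6, 9, 10, 12}
Claimed RHS: A' ∪ B' = {2, 3, 4, 5, 6, 7, 8, 9, 10, 11, 12}
Identity is INVALID: LHS = {3, 4, 12} but the RHS claimed here equals {2, 3, 4, 5, 6, 7, 8, 9, 10, 11, 12}. The correct form is (A ∪ B)' = A' ∩ B'.

Identity is invalid: (A ∪ B)' = {3, 4, 12} but A' ∪ B' = {2, 3, 4, 5, 6, 7, 8, 9, 10, 11, 12}. The correct De Morgan law is (A ∪ B)' = A' ∩ B'.


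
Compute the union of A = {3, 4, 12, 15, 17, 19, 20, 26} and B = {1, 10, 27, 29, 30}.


A ∪ B = all elements in A or B (or both)
A = {3, 4, 12, 15, 17, 19, 20, 26}
B = {1, 10, 27, 29, 30}
A ∪ B = {1, 3, 4, 10, 12, 15, 17, 19, 20, 26, 27, 29, 30}

A ∪ B = {1, 3, 4, 10, 12, 15, 17, 19, 20, 26, 27, 29, 30}


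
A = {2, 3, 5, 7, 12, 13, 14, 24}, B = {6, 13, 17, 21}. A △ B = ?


A △ B = (A \ B) ∪ (B \ A) = elements in exactly one of A or B
A \ B = {2, 3, 5, 7, 12, 14, 24}
B \ A = {6, 17, 21}
A △ B = {2, 3, 5, 6, 7, 12, 14, 17, 21, 24}

A △ B = {2, 3, 5, 6, 7, 12, 14, 17, 21, 24}


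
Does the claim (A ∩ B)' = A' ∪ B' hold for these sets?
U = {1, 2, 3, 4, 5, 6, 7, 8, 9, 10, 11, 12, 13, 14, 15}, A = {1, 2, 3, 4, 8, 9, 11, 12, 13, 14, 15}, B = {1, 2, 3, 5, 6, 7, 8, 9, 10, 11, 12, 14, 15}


LHS: A ∩ B = {1, 2, 3, 8, 9, 11, 12, 14, 15}
(A ∩ B)' = U \ (A ∩ B) = {4, 5, 6, 7, 10, 13}
A' = {5, 6, 7, 10}, B' = {4, 13}
Claimed RHS: A' ∪ B' = {4, 5, 6, 7, 10, 13}
Identity is VALID: LHS = RHS = {4, 5, 6, 7, 10, 13} ✓

Identity is valid. (A ∩ B)' = A' ∪ B' = {4, 5, 6, 7, 10, 13}


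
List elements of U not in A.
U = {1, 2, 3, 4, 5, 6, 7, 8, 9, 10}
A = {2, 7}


Aᶜ = U \ A = elements in U but not in A
U = {1, 2, 3, 4, 5, 6, 7, 8, 9, 10}
A = {2, 7}
Aᶜ = {1, 3, 4, 5, 6, 8, 9, 10}

Aᶜ = {1, 3, 4, 5, 6, 8, 9, 10}


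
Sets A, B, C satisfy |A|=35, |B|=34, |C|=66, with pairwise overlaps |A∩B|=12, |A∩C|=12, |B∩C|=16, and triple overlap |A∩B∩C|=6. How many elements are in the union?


|A∪B∪C| = |A|+|B|+|C| - |A∩B|-|A∩C|-|B∩C| + |A∩B∩C|
= 35+34+66 - 12-12-16 + 6
= 135 - 40 + 6
= 101

|A ∪ B ∪ C| = 101


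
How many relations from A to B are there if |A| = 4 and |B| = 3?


A relation from A to B is any subset of A × B.
|A × B| = 4 × 3 = 12
# relations = 2^|A × B| = 2^12 = 4096

Number of relations = 4096


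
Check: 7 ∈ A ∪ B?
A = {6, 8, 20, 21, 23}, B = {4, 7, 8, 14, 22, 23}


A = {6, 8, 20, 21, 23}, B = {4, 7, 8, 14, 22, 23}
A ∪ B = all elements in A or B
A ∪ B = {4, 6, 7, 8, 14, 20, 21, 22, 23}
Checking if 7 ∈ A ∪ B
7 is in A ∪ B → True

7 ∈ A ∪ B


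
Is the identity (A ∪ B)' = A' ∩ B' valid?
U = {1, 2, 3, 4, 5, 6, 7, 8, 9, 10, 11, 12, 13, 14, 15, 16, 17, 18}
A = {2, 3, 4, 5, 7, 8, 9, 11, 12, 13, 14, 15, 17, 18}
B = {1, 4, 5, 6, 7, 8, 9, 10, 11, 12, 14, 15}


LHS: A ∪ B = {1, 2, 3, 4, 5, 6, 7, 8, 9, 10, 11, 12, 13, 14, 15, 17, 18}
(A ∪ B)' = U \ (A ∪ B) = {16}
A' = {1, 6, 10, 16}, B' = {2, 3, 13, 16, 17, 18}
Claimed RHS: A' ∩ B' = {16}
Identity is VALID: LHS = RHS = {16} ✓

Identity is valid. (A ∪ B)' = A' ∩ B' = {16}


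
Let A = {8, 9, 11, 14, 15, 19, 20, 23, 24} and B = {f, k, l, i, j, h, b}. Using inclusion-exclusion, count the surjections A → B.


n = |A| = 9, k = |B| = 7. Surjections via inclusion-exclusion:
S(n,k) = Σ(-1)^i × C(k,i) × (k-i)^n, i=0 to k
i=0: (-1)^0×C(7,0)×7^9 = 40353607
i=1: (-1)^1×C(7,1)×6^9 = -70543872
i=2: (-1)^2×C(7,2)×5^9 = 41015625
i=3: (-1)^3×C(7,3)×4^9 = -9175040
i=4: (-1)^4×C(7,4)×3^9 = 688905
i=5: (-1)^5×C(7,5)×2^9 = -10752
i=6: (-1)^6×C(7,6)×1^9 = 7
i=7: (-1)^7×C(7,7)×0^9 = 0
Total = 2328480

Number of surjections = 2328480


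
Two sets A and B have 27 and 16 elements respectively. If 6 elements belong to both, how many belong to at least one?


|A ∪ B| = |A| + |B| - |A ∩ B|
= 27 + 16 - 6
= 37

|A ∪ B| = 37


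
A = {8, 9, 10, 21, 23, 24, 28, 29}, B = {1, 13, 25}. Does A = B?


Two sets are equal iff they have exactly the same elements.
A = {8, 9, 10, 21, 23, 24, 28, 29}
B = {1, 13, 25}
Differences: {1, 8, 9, 10, 13, 21, 23, 24, 25, 28, 29}
A ≠ B

No, A ≠ B


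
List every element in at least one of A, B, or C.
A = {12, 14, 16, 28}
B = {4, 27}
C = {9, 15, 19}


A ∪ B = {4, 12, 14, 16, 27, 28}
(A ∪ B) ∪ C = {4, 9, 12, 14, 15, 16, 19, 27, 28}

A ∪ B ∪ C = {4, 9, 12, 14, 15, 16, 19, 27, 28}


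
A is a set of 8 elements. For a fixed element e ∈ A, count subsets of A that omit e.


Subsets of A avoiding e are subsets of A \ {e}, which has 7 elements.
Count = 2^(n-1) = 2^7
= 128

Number of subsets avoiding e = 128


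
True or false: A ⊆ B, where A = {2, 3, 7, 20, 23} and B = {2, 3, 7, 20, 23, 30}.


A ⊆ B means every element of A is in B.
All elements of A are in B.
So A ⊆ B.

Yes, A ⊆ B


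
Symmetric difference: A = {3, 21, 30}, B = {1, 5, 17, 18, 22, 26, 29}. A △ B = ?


A △ B = (A \ B) ∪ (B \ A) = elements in exactly one of A or B
A \ B = {3, 21, 30}
B \ A = {1, 5, 17, 18, 22, 26, 29}
A △ B = {1, 3, 5, 17, 18, 21, 22, 26, 29, 30}

A △ B = {1, 3, 5, 17, 18, 21, 22, 26, 29, 30}


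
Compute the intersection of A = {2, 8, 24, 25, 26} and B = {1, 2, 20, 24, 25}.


A ∩ B = elements in both A and B
A = {2, 8, 24, 25, 26}
B = {1, 2, 20, 24, 25}
A ∩ B = {2, 24, 25}

A ∩ B = {2, 24, 25}


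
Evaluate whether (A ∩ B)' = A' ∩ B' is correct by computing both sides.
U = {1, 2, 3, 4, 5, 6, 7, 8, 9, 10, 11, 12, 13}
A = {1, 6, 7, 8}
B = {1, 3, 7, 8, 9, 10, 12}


LHS: A ∩ B = {1, 7, 8}
(A ∩ B)' = U \ (A ∩ B) = {2, 3, 4, 5, 6, 9, 10, 11, 12, 13}
A' = {2, 3, 4, 5, 9, 10, 11, 12, 13}, B' = {2, 4, 5, 6, 11, 13}
Claimed RHS: A' ∩ B' = {2, 4, 5, 11, 13}
Identity is INVALID: LHS = {2, 3, 4, 5, 6, 9, 10, 11, 12, 13} but the RHS claimed here equals {2, 4, 5, 11, 13}. The correct form is (A ∩ B)' = A' ∪ B'.

Identity is invalid: (A ∩ B)' = {2, 3, 4, 5, 6, 9, 10, 11, 12, 13} but A' ∩ B' = {2, 4, 5, 11, 13}. The correct De Morgan law is (A ∩ B)' = A' ∪ B'.


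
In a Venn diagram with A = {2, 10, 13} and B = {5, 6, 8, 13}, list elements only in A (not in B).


A = {2, 10, 13}
B = {5, 6, 8, 13}
Region: only in A (not in B)
Elements: {2, 10}

Elements only in A (not in B): {2, 10}


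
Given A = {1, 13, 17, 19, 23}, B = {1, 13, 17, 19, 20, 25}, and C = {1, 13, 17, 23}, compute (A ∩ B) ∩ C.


A ∩ B = {1, 13, 17, 19}
(A ∩ B) ∩ C = {1, 13, 17}

A ∩ B ∩ C = {1, 13, 17}


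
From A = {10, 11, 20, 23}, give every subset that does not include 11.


A subset of A that omits 11 is a subset of A \ {11}, so there are 2^(n-1) = 2^3 = 8 of them.
Subsets excluding 11: ∅, {10}, {20}, {23}, {10, 20}, {10, 23}, {20, 23}, {10, 20, 23}

Subsets excluding 11 (8 total): ∅, {10}, {20}, {23}, {10, 20}, {10, 23}, {20, 23}, {10, 20, 23}


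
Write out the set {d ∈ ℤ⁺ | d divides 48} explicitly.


Checking each candidate:
Condition: positive divisors of 48
Result = {1, 2, 3, 4, 6, 8, 12, 16, 24, 48}

{1, 2, 3, 4, 6, 8, 12, 16, 24, 48}


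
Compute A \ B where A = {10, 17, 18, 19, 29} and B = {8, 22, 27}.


A \ B = elements in A but not in B
A = {10, 17, 18, 19, 29}
B = {8, 22, 27}
Remove from A any elements in B
A \ B = {10, 17, 18, 19, 29}

A \ B = {10, 17, 18, 19, 29}


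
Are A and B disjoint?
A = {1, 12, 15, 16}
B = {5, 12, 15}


Disjoint means A ∩ B = ∅.
A ∩ B = {12, 15}
A ∩ B ≠ ∅, so A and B are NOT disjoint.

No, A and B are not disjoint (A ∩ B = {12, 15})


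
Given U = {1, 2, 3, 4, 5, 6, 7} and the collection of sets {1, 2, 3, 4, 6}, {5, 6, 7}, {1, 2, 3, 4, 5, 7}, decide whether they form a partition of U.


A partition requires: (1) non-empty parts, (2) pairwise disjoint, (3) union = U
Parts: {1, 2, 3, 4, 6}, {5, 6, 7}, {1, 2, 3, 4, 5, 7}
Union of parts: {1, 2, 3, 4, 5, 6, 7}
U = {1, 2, 3, 4, 5, 6, 7}
All non-empty? True
Pairwise disjoint? False
Covers U? True

No, not a valid partition


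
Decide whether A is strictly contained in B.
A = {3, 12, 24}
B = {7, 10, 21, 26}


A ⊂ B requires: A ⊆ B AND A ≠ B.
A ⊆ B? No
A ⊄ B, so A is not a proper subset.

No, A is not a proper subset of B


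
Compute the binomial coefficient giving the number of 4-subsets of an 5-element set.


C(n,k) = n! / (k!(n-k)!)
C(5,4) = 5! / (4!1!)
= 5

C(5,4) = 5


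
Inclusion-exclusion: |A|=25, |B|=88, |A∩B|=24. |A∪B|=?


|A ∪ B| = |A| + |B| - |A ∩ B|
= 25 + 88 - 24
= 89

|A ∪ B| = 89


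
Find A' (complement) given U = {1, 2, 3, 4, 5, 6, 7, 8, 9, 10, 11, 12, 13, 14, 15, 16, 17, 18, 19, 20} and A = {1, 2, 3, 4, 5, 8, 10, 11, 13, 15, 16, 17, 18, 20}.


Aᶜ = U \ A = elements in U but not in A
U = {1, 2, 3, 4, 5, 6, 7, 8, 9, 10, 11, 12, 13, 14, 15, 16, 17, 18, 19, 20}
A = {1, 2, 3, 4, 5, 8, 10, 11, 13, 15, 16, 17, 18, 20}
Aᶜ = {6, 7, 9, 12, 14, 19}

Aᶜ = {6, 7, 9, 12, 14, 19}


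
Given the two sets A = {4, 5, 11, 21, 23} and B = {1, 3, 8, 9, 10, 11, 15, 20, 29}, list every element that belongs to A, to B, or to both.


A ∪ B = all elements in A or B (or both)
A = {4, 5, 11, 21, 23}
B = {1, 3, 8, 9, 10, 11, 15, 20, 29}
A ∪ B = {1, 3, 4, 5, 8, 9, 10, 11, 15, 20, 21, 23, 29}

A ∪ B = {1, 3, 4, 5, 8, 9, 10, 11, 15, 20, 21, 23, 29}


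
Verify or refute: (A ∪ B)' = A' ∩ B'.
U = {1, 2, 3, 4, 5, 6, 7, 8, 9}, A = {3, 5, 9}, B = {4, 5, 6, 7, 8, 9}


LHS: A ∪ B = {3, 4, 5, 6, 7, 8, 9}
(A ∪ B)' = U \ (A ∪ B) = {1, 2}
A' = {1, 2, 4, 6, 7, 8}, B' = {1, 2, 3}
Claimed RHS: A' ∩ B' = {1, 2}
Identity is VALID: LHS = RHS = {1, 2} ✓

Identity is valid. (A ∪ B)' = A' ∩ B' = {1, 2}


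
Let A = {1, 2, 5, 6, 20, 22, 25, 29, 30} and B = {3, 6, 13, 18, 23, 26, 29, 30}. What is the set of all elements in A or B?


A ∪ B = all elements in A or B (or both)
A = {1, 2, 5, 6, 20, 22, 25, 29, 30}
B = {3, 6, 13, 18, 23, 26, 29, 30}
A ∪ B = {1, 2, 3, 5, 6, 13, 18, 20, 22, 23, 25, 26, 29, 30}

A ∪ B = {1, 2, 3, 5, 6, 13, 18, 20, 22, 23, 25, 26, 29, 30}


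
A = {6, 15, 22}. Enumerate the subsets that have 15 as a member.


A subset of A contains 15 iff the remaining 2 elements form any subset of A \ {15}.
Count: 2^(n-1) = 2^2 = 4
Subsets containing 15: {15}, {6, 15}, {15, 22}, {6, 15, 22}

Subsets containing 15 (4 total): {15}, {6, 15}, {15, 22}, {6, 15, 22}


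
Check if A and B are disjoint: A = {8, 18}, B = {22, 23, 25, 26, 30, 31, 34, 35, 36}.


Disjoint means A ∩ B = ∅.
A ∩ B = ∅
A ∩ B = ∅, so A and B are disjoint.

Yes, A and B are disjoint


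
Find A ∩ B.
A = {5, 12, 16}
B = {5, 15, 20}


A ∩ B = elements in both A and B
A = {5, 12, 16}
B = {5, 15, 20}
A ∩ B = {5}

A ∩ B = {5}


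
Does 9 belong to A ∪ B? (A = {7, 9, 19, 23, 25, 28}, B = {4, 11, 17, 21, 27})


A = {7, 9, 19, 23, 25, 28}, B = {4, 11, 17, 21, 27}
A ∪ B = all elements in A or B
A ∪ B = {4, 7, 9, 11, 17, 19, 21, 23, 25, 27, 28}
Checking if 9 ∈ A ∪ B
9 is in A ∪ B → True

9 ∈ A ∪ B


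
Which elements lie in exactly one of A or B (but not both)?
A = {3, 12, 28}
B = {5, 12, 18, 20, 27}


A △ B = (A \ B) ∪ (B \ A) = elements in exactly one of A or B
A \ B = {3, 28}
B \ A = {5, 18, 20, 27}
A △ B = {3, 5, 18, 20, 27, 28}

A △ B = {3, 5, 18, 20, 27, 28}


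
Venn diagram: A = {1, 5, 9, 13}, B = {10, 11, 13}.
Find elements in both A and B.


A = {1, 5, 9, 13}
B = {10, 11, 13}
Region: in both A and B
Elements: {13}

Elements in both A and B: {13}


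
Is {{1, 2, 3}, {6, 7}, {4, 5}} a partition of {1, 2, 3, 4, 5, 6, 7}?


A partition requires: (1) non-empty parts, (2) pairwise disjoint, (3) union = U
Parts: {1, 2, 3}, {6, 7}, {4, 5}
Union of parts: {1, 2, 3, 4, 5, 6, 7}
U = {1, 2, 3, 4, 5, 6, 7}
All non-empty? True
Pairwise disjoint? True
Covers U? True

Yes, valid partition


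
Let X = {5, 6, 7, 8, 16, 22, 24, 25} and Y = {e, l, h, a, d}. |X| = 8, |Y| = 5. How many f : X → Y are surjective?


n = |X| = 8, k = |Y| = 5. Surjections via inclusion-exclusion:
S(n,k) = Σ(-1)^i × C(k,i) × (k-i)^n, i=0 to k
i=0: (-1)^0×C(5,0)×5^8 = 390625
i=1: (-1)^1×C(5,1)×4^8 = -327680
i=2: (-1)^2×C(5,2)×3^8 = 65610
i=3: (-1)^3×C(5,3)×2^8 = -2560
i=4: (-1)^4×C(5,4)×1^8 = 5
i=5: (-1)^5×C(5,5)×0^8 = 0
Total = 126000

Number of surjections = 126000


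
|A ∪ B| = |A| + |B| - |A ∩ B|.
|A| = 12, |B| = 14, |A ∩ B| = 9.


|A ∪ B| = |A| + |B| - |A ∩ B|
= 12 + 14 - 9
= 17

|A ∪ B| = 17


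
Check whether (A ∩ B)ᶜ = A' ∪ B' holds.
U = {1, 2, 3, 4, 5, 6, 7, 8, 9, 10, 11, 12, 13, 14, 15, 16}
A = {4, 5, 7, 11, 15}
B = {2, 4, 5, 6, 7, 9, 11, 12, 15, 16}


LHS: A ∩ B = {4, 5, 7, 11, 15}
(A ∩ B)' = U \ (A ∩ B) = {1, 2, 3, 6, 8, 9, 10, 12, 13, 14, 16}
A' = {1, 2, 3, 6, 8, 9, 10, 12, 13, 14, 16}, B' = {1, 3, 8, 10, 13, 14}
Claimed RHS: A' ∪ B' = {1, 2, 3, 6, 8, 9, 10, 12, 13, 14, 16}
Identity is VALID: LHS = RHS = {1, 2, 3, 6, 8, 9, 10, 12, 13, 14, 16} ✓

Identity is valid. (A ∩ B)' = A' ∪ B' = {1, 2, 3, 6, 8, 9, 10, 12, 13, 14, 16}


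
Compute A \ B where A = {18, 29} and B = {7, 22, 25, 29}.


A \ B = elements in A but not in B
A = {18, 29}
B = {7, 22, 25, 29}
Remove from A any elements in B
A \ B = {18}

A \ B = {18}


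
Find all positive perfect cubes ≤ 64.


Checking each candidate:
Condition: positive perfect cubes ≤ 64
Result = {1, 8, 27, 64}

{1, 8, 27, 64}


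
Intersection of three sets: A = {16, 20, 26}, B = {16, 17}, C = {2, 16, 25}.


A ∩ B = {16}
(A ∩ B) ∩ C = {16}

A ∩ B ∩ C = {16}


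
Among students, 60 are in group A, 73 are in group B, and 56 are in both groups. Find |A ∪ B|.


|A ∪ B| = |A| + |B| - |A ∩ B|
= 60 + 73 - 56
= 77

|A ∪ B| = 77


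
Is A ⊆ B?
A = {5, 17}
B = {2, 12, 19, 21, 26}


A ⊆ B means every element of A is in B.
Elements in A not in B: {5, 17}
So A ⊄ B.

No, A ⊄ B


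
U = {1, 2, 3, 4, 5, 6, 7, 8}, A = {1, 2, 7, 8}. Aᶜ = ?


Aᶜ = U \ A = elements in U but not in A
U = {1, 2, 3, 4, 5, 6, 7, 8}
A = {1, 2, 7, 8}
Aᶜ = {3, 4, 5, 6}

Aᶜ = {3, 4, 5, 6}


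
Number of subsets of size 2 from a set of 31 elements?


C(n,k) = n! / (k!(n-k)!)
C(31,2) = 31! / (2!29!)
= 465

C(31,2) = 465
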